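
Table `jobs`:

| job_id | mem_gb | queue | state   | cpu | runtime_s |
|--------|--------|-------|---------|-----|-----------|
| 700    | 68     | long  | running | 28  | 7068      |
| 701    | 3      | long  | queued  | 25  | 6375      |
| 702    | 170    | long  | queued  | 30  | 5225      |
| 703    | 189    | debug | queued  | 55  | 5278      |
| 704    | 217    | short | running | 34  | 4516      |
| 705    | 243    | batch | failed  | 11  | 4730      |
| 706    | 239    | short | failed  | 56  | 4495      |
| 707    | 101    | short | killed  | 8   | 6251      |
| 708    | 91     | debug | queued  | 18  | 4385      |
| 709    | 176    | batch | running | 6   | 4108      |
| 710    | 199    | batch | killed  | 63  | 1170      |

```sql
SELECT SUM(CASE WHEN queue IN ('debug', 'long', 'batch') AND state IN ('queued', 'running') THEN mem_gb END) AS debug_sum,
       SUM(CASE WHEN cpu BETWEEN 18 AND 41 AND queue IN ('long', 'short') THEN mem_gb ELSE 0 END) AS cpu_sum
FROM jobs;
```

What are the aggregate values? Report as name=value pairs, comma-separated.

debug_sum=697, cpu_sum=458

[debug_sum: queue IN ('debug', 'long', 'batch') AND state IN ('queued', 'running')]
job_id=700: ✓ → 68
job_id=701: ✓ → 3
job_id=702: ✓ → 170
job_id=703: ✓ → 189
job_id=704: ✗
job_id=705: ✗
job_id=706: ✗
job_id=707: ✗
job_id=708: ✓ → 91
job_id=709: ✓ → 176
job_id=710: ✗
debug_sum = 68 + 3 + 170 + 189 + 91 + 176 = 697
—
[cpu_sum: cpu BETWEEN 18 AND 41 AND queue IN ('long', 'short')]
job_id=700: ✓ → 68
job_id=701: ✓ → 3
job_id=702: ✓ → 170
job_id=703: ✗
job_id=704: ✓ → 217
job_id=705: ✗
job_id=706: ✗
job_id=707: ✗
job_id=708: ✗
job_id=709: ✗
job_id=710: ✗
cpu_sum = 68 + 3 + 170 + 217 = 458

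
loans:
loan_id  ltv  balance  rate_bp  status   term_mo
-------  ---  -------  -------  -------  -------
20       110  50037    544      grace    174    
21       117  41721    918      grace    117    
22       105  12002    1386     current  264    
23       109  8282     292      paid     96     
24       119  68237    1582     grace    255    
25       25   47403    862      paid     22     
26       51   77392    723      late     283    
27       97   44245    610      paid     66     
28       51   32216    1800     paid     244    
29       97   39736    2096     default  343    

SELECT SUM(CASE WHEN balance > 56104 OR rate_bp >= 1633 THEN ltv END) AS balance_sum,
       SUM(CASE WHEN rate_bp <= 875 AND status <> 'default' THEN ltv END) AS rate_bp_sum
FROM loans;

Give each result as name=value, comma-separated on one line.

[balance_sum: balance > 56104 OR rate_bp >= 1633]
loan_id=20: ✗
loan_id=21: ✗
loan_id=22: ✗
loan_id=23: ✗
loan_id=24: ✓ → 119
loan_id=25: ✗
loan_id=26: ✓ → 51
loan_id=27: ✗
loan_id=28: ✓ → 51
loan_id=29: ✓ → 97
balance_sum = 119 + 51 + 51 + 97 = 318
—
[rate_bp_sum: rate_bp <= 875 AND status <> 'default']
loan_id=20: ✓ → 110
loan_id=21: ✗
loan_id=22: ✗
loan_id=23: ✓ → 109
loan_id=24: ✗
loan_id=25: ✓ → 25
loan_id=26: ✓ → 51
loan_id=27: ✓ → 97
loan_id=28: ✗
loan_id=29: ✗
rate_bp_sum = 110 + 109 + 25 + 51 + 97 = 392

balance_sum=318, rate_bp_sum=392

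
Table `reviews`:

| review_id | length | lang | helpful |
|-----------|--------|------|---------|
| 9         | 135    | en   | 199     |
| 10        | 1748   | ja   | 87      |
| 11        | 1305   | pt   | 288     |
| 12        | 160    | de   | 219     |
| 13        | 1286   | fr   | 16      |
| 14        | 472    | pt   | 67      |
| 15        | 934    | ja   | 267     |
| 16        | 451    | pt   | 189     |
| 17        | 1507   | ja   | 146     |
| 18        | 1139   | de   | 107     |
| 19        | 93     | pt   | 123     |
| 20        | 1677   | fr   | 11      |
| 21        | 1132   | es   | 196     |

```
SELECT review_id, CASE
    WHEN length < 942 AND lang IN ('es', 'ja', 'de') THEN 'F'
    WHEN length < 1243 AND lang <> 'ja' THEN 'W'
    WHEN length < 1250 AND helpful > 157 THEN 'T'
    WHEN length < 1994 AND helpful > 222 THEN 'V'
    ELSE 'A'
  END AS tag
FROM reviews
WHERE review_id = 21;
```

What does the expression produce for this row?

review_id = 21: length=1132, lang=es, helpful=196.
length < 942 AND lang IN ('es', 'ja', 'de') → false
length < 1243 AND lang <> 'ja' → true → W

W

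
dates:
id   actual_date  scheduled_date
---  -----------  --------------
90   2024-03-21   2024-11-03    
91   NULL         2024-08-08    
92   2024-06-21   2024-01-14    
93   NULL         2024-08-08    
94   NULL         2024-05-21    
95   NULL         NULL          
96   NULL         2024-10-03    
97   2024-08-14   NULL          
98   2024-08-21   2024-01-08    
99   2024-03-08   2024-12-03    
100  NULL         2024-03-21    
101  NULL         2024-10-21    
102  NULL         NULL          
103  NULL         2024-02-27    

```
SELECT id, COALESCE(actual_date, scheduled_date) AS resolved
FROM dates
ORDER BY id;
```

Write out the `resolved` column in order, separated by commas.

2024-03-21, 2024-08-08, 2024-06-21, 2024-08-08, 2024-05-21, NULL, 2024-10-03, 2024-08-14, 2024-08-21, 2024-03-08, 2024-03-21, 2024-10-21, NULL, 2024-02-27

id=90: actual_date=2024-03-21 → 2024-03-21
id=91: actual_date=NULL, scheduled_date=2024-08-08 → 2024-08-08
id=92: actual_date=2024-06-21 → 2024-06-21
id=93: actual_date=NULL, scheduled_date=2024-08-08 → 2024-08-08
id=94: actual_date=NULL, scheduled_date=2024-05-21 → 2024-05-21
id=95: actual_date=NULL, scheduled_date=NULL (all NULL) → NULL
id=96: actual_date=NULL, scheduled_date=2024-10-03 → 2024-10-03
id=97: actual_date=2024-08-14 → 2024-08-14
id=98: actual_date=2024-08-21 → 2024-08-21
id=99: actual_date=2024-03-08 → 2024-03-08
id=100: actual_date=NULL, scheduled_date=2024-03-21 → 2024-03-21
id=101: actual_date=NULL, scheduled_date=2024-10-21 → 2024-10-21
id=102: actual_date=NULL, scheduled_date=NULL (all NULL) → NULL
id=103: actual_date=NULL, scheduled_date=2024-02-27 → 2024-02-27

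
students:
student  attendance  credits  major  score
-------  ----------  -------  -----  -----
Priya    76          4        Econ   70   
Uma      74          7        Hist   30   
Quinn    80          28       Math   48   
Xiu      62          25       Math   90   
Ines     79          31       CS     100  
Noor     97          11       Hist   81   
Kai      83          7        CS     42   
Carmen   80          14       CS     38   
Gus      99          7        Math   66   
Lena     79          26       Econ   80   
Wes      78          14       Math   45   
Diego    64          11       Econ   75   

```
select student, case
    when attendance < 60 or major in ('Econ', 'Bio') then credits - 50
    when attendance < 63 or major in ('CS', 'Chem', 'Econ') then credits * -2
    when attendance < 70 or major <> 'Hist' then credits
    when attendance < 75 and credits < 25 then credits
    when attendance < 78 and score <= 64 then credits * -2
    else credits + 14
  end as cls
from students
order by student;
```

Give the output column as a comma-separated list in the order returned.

student=Carmen: attendance < 63 or major in ('CS', 'Chem', 'Econ') → -28
student=Diego: attendance < 60 or major in ('Econ', 'Bio') → -39
student=Gus: attendance < 70 or major <> 'Hist' → 7
student=Ines: attendance < 63 or major in ('CS', 'Chem', 'Econ') → -62
student=Kai: attendance < 63 or major in ('CS', 'Chem', 'Econ') → -14
student=Lena: attendance < 60 or major in ('Econ', 'Bio') → -24
student=Noor: ELSE → 25
student=Priya: attendance < 60 or major in ('Econ', 'Bio') → -46
student=Quinn: attendance < 70 or major <> 'Hist' → 28
student=Uma: attendance < 75 and credits < 25 → 7
student=Wes: attendance < 70 or major <> 'Hist' → 14
student=Xiu: attendance < 63 or major in ('CS', 'Chem', 'Econ') → -50

-28, -39, 7, -62, -14, -24, 25, -46, 28, 7, 14, -50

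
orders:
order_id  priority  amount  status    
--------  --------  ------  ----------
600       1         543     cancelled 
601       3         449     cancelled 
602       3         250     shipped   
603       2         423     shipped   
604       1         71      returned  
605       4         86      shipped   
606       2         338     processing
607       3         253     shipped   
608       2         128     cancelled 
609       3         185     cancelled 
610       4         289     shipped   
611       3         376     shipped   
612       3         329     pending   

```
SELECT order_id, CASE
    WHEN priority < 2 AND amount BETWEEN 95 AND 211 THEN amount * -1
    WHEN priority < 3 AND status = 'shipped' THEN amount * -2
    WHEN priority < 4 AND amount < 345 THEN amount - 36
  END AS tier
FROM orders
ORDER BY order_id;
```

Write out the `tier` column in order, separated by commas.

order_id=600: (no match → NULL) → NULL
order_id=601: (no match → NULL) → NULL
order_id=602: priority < 4 AND amount < 345 → 214
order_id=603: priority < 3 AND status = 'shipped' → -846
order_id=604: priority < 4 AND amount < 345 → 35
order_id=605: (no match → NULL) → NULL
order_id=606: priority < 4 AND amount < 345 → 302
order_id=607: priority < 4 AND amount < 345 → 217
order_id=608: priority < 4 AND amount < 345 → 92
order_id=609: priority < 4 AND amount < 345 → 149
order_id=610: (no match → NULL) → NULL
order_id=611: (no match → NULL) → NULL
order_id=612: priority < 4 AND amount < 345 → 293

NULL, NULL, 214, -846, 35, NULL, 302, 217, 92, 149, NULL, NULL, 293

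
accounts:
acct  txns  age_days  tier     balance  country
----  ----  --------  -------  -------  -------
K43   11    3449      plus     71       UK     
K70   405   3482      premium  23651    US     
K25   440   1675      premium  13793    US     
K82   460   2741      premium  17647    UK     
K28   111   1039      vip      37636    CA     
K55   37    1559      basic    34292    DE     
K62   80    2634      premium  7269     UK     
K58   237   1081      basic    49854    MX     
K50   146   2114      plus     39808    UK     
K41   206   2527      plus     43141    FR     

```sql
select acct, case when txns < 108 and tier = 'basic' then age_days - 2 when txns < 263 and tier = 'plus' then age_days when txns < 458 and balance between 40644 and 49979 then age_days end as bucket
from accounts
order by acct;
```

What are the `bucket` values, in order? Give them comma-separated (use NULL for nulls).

acct=K25: (no match → NULL) → NULL
acct=K28: (no match → NULL) → NULL
acct=K41: txns < 263 and tier = 'plus' → 2527
acct=K43: txns < 263 and tier = 'plus' → 3449
acct=K50: txns < 263 and tier = 'plus' → 2114
acct=K55: txns < 108 and tier = 'basic' → 1557
acct=K58: txns < 458 and balance between 40644 and 49979 → 1081
acct=K62: (no match → NULL) → NULL
acct=K70: (no match → NULL) → NULL
acct=K82: (no match → NULL) → NULL

NULL, NULL, 2527, 3449, 2114, 1557, 1081, NULL, NULL, NULL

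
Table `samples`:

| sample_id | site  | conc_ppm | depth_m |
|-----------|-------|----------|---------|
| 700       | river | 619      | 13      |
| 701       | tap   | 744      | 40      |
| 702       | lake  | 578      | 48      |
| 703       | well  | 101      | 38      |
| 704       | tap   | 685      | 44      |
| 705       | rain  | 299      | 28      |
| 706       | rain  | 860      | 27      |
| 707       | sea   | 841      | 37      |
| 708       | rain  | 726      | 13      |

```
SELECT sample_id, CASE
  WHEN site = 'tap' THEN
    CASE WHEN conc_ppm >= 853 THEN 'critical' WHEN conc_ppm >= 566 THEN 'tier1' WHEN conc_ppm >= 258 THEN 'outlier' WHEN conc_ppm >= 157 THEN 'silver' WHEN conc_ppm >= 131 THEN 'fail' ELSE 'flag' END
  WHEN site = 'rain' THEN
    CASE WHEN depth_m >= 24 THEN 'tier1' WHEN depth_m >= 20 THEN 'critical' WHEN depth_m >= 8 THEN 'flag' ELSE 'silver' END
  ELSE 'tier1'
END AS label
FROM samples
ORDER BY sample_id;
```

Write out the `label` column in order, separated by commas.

tier1, tier1, tier1, tier1, tier1, tier1, tier1, tier1, flag

sample_id=700: site='river' → outer ELSE → tier1
sample_id=701: site='tap' → inner[conc_ppm >= 566] → tier1
sample_id=702: site='lake' → outer ELSE → tier1
sample_id=703: site='well' → outer ELSE → tier1
sample_id=704: site='tap' → inner[conc_ppm >= 566] → tier1
sample_id=705: site='rain' → inner[depth_m >= 24] → tier1
sample_id=706: site='rain' → inner[depth_m >= 24] → tier1
sample_id=707: site='sea' → outer ELSE → tier1
sample_id=708: site='rain' → inner[depth_m >= 8] → flag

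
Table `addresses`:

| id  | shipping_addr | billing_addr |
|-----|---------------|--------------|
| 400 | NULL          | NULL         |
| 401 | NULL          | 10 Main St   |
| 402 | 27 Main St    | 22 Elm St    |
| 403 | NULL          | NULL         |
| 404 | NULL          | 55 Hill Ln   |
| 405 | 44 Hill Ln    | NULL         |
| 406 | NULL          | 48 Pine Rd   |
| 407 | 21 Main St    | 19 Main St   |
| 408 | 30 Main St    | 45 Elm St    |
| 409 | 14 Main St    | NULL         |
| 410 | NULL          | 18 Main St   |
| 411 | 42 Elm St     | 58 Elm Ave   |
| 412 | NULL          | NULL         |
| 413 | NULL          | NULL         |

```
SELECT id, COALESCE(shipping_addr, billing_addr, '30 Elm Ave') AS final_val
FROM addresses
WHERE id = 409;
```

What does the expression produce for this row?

14 Main St

id = 409: shipping_addr=14 Main St, billing_addr=NULL.
shipping_addr=14 Main St → 14 Main St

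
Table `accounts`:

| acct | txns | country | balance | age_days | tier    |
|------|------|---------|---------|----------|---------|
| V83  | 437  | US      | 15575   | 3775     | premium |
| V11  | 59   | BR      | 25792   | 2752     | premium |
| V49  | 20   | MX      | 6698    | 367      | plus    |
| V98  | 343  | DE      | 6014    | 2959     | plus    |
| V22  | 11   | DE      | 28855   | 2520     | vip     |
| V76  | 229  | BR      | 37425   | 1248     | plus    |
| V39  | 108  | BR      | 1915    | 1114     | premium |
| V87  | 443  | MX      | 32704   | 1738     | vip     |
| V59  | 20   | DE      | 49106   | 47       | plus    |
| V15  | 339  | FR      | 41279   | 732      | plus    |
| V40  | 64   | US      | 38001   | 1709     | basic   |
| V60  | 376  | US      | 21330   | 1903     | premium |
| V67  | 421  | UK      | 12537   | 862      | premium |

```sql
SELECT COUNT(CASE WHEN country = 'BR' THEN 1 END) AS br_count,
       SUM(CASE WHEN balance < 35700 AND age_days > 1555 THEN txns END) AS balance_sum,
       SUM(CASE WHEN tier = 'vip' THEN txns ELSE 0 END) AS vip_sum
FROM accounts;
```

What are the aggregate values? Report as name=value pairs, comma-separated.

br_count=3, balance_sum=1669, vip_sum=454

[br_count: country = 'BR']
acct=V83: ✗
acct=V11: ✓ → 1
acct=V49: ✗
acct=V98: ✗
acct=V22: ✗
acct=V76: ✓ → 1
acct=V39: ✓ → 1
acct=V87: ✗
acct=V59: ✗
acct=V15: ✗
acct=V40: ✗
acct=V60: ✗
acct=V67: ✗
br_count = COUNT(1, 1, 1) = 3
—
[balance_sum: balance < 35700 AND age_days > 1555]
acct=V83: ✓ → 437
acct=V11: ✓ → 59
acct=V49: ✗
acct=V98: ✓ → 343
acct=V22: ✓ → 11
acct=V76: ✗
acct=V39: ✗
acct=V87: ✓ → 443
acct=V59: ✗
acct=V15: ✗
acct=V40: ✗
acct=V60: ✓ → 376
acct=V67: ✗
balance_sum = 437 + 59 + 343 + 11 + 443 + 376 = 1669
—
[vip_sum: tier = 'vip']
acct=V83: ✗
acct=V11: ✗
acct=V49: ✗
acct=V98: ✗
acct=V22: ✓ → 11
acct=V76: ✗
acct=V39: ✗
acct=V87: ✓ → 443
acct=V59: ✗
acct=V15: ✗
acct=V40: ✗
acct=V60: ✗
acct=V67: ✗
vip_sum = 11 + 443 = 454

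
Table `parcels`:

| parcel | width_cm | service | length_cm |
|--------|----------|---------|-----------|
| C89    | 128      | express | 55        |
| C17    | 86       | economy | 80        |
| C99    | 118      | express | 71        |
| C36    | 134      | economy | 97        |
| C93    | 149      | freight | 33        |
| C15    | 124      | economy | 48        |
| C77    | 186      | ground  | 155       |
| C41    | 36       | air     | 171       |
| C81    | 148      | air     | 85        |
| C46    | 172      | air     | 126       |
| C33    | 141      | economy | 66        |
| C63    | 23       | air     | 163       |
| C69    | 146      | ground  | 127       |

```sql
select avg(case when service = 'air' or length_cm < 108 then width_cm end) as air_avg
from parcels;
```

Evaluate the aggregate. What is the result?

114.4545454545

parcel=C89: ✓ → 128
parcel=C17: ✓ → 86
parcel=C99: ✓ → 118
parcel=C36: ✓ → 134
parcel=C93: ✓ → 149
parcel=C15: ✓ → 124
parcel=C77: ✗
parcel=C41: ✓ → 36
parcel=C81: ✓ → 148
parcel=C46: ✓ → 172
parcel=C33: ✓ → 141
parcel=C63: ✓ → 23
parcel=C69: ✗
air_avg = (128 + 86 + 118 + 134 + 149 + 124 + 36 + 148 + 172 + 141 + 23) / 11 = 114.4545454545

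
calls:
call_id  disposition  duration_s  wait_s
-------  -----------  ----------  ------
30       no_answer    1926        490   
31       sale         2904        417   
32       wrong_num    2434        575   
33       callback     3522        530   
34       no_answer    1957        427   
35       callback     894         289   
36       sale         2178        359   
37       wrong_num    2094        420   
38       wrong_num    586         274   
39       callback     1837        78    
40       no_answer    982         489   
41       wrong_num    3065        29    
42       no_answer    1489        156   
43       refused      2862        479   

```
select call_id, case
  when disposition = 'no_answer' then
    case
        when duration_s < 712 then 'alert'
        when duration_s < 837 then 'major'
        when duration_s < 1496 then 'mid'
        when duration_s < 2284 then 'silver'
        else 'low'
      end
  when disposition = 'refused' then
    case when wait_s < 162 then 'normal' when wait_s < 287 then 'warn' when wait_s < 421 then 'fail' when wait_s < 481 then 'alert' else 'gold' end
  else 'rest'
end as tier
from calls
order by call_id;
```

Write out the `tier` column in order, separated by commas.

call_id=30: disposition='no_answer' → inner[duration_s < 2284] → silver
call_id=31: disposition='sale' → outer ELSE → rest
call_id=32: disposition='wrong_num' → outer ELSE → rest
call_id=33: disposition='callback' → outer ELSE → rest
call_id=34: disposition='no_answer' → inner[duration_s < 2284] → silver
call_id=35: disposition='callback' → outer ELSE → rest
call_id=36: disposition='sale' → outer ELSE → rest
call_id=37: disposition='wrong_num' → outer ELSE → rest
call_id=38: disposition='wrong_num' → outer ELSE → rest
call_id=39: disposition='callback' → outer ELSE → rest
call_id=40: disposition='no_answer' → inner[duration_s < 1496] → mid
call_id=41: disposition='wrong_num' → outer ELSE → rest
call_id=42: disposition='no_answer' → inner[duration_s < 1496] → mid
call_id=43: disposition='refused' → inner[wait_s < 481] → alert

silver, rest, rest, rest, silver, rest, rest, rest, rest, rest, mid, rest, mid, alert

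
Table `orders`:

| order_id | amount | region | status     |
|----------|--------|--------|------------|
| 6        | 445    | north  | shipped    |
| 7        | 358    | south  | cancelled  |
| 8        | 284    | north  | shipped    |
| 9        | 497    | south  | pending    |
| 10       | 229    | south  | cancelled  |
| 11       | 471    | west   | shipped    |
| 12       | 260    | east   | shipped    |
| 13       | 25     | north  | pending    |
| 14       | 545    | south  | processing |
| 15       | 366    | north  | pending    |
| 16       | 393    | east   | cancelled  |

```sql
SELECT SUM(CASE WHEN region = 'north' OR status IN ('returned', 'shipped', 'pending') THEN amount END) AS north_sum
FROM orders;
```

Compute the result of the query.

2348

order_id=6: ✓ → 445
order_id=7: ✗
order_id=8: ✓ → 284
order_id=9: ✓ → 497
order_id=10: ✗
order_id=11: ✓ → 471
order_id=12: ✓ → 260
order_id=13: ✓ → 25
order_id=14: ✗
order_id=15: ✓ → 366
order_id=16: ✗
north_sum = 445 + 284 + 497 + 471 + 260 + 25 + 366 = 2348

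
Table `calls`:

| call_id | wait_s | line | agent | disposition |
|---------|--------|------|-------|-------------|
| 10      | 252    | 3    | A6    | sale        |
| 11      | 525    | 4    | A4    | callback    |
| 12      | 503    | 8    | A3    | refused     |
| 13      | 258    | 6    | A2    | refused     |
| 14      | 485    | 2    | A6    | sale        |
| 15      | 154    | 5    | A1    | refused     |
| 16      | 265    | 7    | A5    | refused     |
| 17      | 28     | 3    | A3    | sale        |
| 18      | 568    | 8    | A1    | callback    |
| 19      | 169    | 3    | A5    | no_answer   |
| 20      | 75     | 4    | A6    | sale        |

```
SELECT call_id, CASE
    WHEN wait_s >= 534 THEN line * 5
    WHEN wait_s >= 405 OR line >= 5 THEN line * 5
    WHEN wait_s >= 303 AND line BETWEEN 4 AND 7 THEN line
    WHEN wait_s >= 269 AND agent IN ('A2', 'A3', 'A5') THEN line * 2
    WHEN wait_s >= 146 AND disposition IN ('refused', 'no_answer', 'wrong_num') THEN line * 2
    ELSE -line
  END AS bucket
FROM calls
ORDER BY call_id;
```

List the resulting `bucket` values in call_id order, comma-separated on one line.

call_id=10: ELSE → -3
call_id=11: wait_s >= 405 OR line >= 5 → 20
call_id=12: wait_s >= 405 OR line >= 5 → 40
call_id=13: wait_s >= 405 OR line >= 5 → 30
call_id=14: wait_s >= 405 OR line >= 5 → 10
call_id=15: wait_s >= 405 OR line >= 5 → 25
call_id=16: wait_s >= 405 OR line >= 5 → 35
call_id=17: ELSE → -3
call_id=18: wait_s >= 534 → 40
call_id=19: wait_s >= 146 AND disposition IN ('refused', 'no_answer', 'wrong_num') → 6
call_id=20: ELSE → -4

-3, 20, 40, 30, 10, 25, 35, -3, 40, 6, -4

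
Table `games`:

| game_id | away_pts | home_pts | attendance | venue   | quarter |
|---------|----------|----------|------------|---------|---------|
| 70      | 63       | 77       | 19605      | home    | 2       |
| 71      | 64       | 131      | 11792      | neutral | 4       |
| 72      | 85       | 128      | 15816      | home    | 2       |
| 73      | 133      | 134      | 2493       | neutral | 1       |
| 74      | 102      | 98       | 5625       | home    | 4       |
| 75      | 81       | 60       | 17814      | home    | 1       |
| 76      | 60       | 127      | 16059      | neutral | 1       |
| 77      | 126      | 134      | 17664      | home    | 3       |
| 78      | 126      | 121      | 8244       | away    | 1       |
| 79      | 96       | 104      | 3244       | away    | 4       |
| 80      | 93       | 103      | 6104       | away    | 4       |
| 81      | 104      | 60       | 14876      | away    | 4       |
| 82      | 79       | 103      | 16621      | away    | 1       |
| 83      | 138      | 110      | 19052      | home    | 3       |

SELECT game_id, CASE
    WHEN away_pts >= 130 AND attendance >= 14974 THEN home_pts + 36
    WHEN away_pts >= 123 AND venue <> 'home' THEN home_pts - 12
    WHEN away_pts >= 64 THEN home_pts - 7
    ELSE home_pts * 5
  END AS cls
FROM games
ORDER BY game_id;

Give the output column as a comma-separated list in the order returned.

385, 124, 121, 122, 91, 53, 635, 127, 109, 97, 96, 53, 96, 146

game_id=70: ELSE → 385
game_id=71: away_pts >= 64 → 124
game_id=72: away_pts >= 64 → 121
game_id=73: away_pts >= 123 AND venue <> 'home' → 122
game_id=74: away_pts >= 64 → 91
game_id=75: away_pts >= 64 → 53
game_id=76: ELSE → 635
game_id=77: away_pts >= 64 → 127
game_id=78: away_pts >= 123 AND venue <> 'home' → 109
game_id=79: away_pts >= 64 → 97
game_id=80: away_pts >= 64 → 96
game_id=81: away_pts >= 64 → 53
game_id=82: away_pts >= 64 → 96
game_id=83: away_pts >= 130 AND attendance >= 14974 → 146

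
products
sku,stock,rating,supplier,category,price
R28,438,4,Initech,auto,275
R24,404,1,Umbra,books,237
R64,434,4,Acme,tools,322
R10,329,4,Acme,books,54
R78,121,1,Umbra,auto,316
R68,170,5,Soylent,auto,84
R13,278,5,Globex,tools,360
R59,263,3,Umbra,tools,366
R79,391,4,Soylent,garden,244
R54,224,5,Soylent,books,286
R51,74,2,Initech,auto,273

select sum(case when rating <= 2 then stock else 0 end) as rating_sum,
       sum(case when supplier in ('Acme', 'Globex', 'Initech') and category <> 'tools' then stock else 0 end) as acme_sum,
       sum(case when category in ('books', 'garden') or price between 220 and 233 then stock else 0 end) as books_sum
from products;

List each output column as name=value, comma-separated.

[rating_sum: rating <= 2]
sku=R28: ✗
sku=R24: ✓ → 404
sku=R64: ✗
sku=R10: ✗
sku=R78: ✓ → 121
sku=R68: ✗
sku=R13: ✗
sku=R59: ✗
sku=R79: ✗
sku=R54: ✗
sku=R51: ✓ → 74
rating_sum = 404 + 121 + 74 = 599
—
[acme_sum: supplier in ('Acme', 'Globex', 'Initech') and category <> 'tools']
sku=R28: ✓ → 438
sku=R24: ✗
sku=R64: ✗
sku=R10: ✓ → 329
sku=R78: ✗
sku=R68: ✗
sku=R13: ✗
sku=R59: ✗
sku=R79: ✗
sku=R54: ✗
sku=R51: ✓ → 74
acme_sum = 438 + 329 + 74 = 841
—
[books_sum: category in ('books', 'garden') or price between 220 and 233]
sku=R28: ✗
sku=R24: ✓ → 404
sku=R64: ✗
sku=R10: ✓ → 329
sku=R78: ✗
sku=R68: ✗
sku=R13: ✗
sku=R59: ✗
sku=R79: ✓ → 391
sku=R54: ✓ → 224
sku=R51: ✗
books_sum = 404 + 329 + 391 + 224 = 1348

rating_sum=599, acme_sum=841, books_sum=1348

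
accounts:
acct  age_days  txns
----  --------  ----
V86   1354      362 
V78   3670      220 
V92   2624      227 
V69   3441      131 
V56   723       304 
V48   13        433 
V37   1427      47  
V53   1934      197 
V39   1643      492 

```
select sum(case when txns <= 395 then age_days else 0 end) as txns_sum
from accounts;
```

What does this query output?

acct=V86: ✓ → 1354
acct=V78: ✓ → 3670
acct=V92: ✓ → 2624
acct=V69: ✓ → 3441
acct=V56: ✓ → 723
acct=V48: ✗
acct=V37: ✓ → 1427
acct=V53: ✓ → 1934
acct=V39: ✗
txns_sum = 1354 + 3670 + 2624 + 3441 + 723 + 1427 + 1934 = 15173

15173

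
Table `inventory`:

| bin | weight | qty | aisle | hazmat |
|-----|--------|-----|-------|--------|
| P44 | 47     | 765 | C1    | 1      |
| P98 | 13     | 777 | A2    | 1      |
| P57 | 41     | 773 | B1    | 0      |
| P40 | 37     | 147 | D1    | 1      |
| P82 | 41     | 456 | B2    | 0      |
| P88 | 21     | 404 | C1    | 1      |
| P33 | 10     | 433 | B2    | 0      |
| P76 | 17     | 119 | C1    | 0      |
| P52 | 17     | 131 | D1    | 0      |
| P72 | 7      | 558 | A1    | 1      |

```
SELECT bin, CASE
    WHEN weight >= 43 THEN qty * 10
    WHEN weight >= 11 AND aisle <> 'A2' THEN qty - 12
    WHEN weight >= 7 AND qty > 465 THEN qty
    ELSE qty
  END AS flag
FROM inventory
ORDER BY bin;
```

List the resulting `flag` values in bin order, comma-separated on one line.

433, 135, 7650, 119, 761, 558, 107, 444, 392, 777

bin=P33: ELSE → 433
bin=P40: weight >= 11 AND aisle <> 'A2' → 135
bin=P44: weight >= 43 → 7650
bin=P52: weight >= 11 AND aisle <> 'A2' → 119
bin=P57: weight >= 11 AND aisle <> 'A2' → 761
bin=P72: weight >= 7 AND qty > 465 → 558
bin=P76: weight >= 11 AND aisle <> 'A2' → 107
bin=P82: weight >= 11 AND aisle <> 'A2' → 444
bin=P88: weight >= 11 AND aisle <> 'A2' → 392
bin=P98: weight >= 7 AND qty > 465 → 777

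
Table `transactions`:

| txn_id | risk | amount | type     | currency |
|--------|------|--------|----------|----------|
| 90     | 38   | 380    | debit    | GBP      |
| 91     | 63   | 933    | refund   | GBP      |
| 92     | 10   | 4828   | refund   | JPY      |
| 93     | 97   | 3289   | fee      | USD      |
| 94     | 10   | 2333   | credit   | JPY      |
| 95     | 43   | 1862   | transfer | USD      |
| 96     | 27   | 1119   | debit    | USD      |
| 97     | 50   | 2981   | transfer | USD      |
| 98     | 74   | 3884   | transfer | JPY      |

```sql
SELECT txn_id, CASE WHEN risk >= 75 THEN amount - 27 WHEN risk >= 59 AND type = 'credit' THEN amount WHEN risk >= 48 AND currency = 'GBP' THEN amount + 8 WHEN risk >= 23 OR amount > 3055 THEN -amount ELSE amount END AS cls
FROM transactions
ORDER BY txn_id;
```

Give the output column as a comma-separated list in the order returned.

txn_id=90: risk >= 23 OR amount > 3055 → -380
txn_id=91: risk >= 48 AND currency = 'GBP' → 941
txn_id=92: risk >= 23 OR amount > 3055 → -4828
txn_id=93: risk >= 75 → 3262
txn_id=94: ELSE → 2333
txn_id=95: risk >= 23 OR amount > 3055 → -1862
txn_id=96: risk >= 23 OR amount > 3055 → -1119
txn_id=97: risk >= 23 OR amount > 3055 → -2981
txn_id=98: risk >= 23 OR amount > 3055 → -3884

-380, 941, -4828, 3262, 2333, -1862, -1119, -2981, -3884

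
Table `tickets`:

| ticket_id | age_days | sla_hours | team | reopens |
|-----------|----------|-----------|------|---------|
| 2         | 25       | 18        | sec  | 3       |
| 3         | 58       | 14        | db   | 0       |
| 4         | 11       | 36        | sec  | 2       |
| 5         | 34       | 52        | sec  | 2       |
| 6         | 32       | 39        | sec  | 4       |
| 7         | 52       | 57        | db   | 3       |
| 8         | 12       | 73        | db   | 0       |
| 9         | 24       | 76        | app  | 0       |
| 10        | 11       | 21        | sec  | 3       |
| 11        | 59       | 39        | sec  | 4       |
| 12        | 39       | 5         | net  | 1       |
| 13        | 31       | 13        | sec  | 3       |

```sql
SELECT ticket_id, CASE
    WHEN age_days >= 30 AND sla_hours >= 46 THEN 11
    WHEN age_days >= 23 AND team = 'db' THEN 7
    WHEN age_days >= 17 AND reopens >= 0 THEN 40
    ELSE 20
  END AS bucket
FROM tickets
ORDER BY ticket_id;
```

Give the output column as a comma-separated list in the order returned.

40, 7, 20, 11, 40, 11, 20, 40, 20, 40, 40, 40

ticket_id=2: age_days >= 17 AND reopens >= 0 → 40
ticket_id=3: age_days >= 23 AND team = 'db' → 7
ticket_id=4: ELSE → 20
ticket_id=5: age_days >= 30 AND sla_hours >= 46 → 11
ticket_id=6: age_days >= 17 AND reopens >= 0 → 40
ticket_id=7: age_days >= 30 AND sla_hours >= 46 → 11
ticket_id=8: ELSE → 20
ticket_id=9: age_days >= 17 AND reopens >= 0 → 40
ticket_id=10: ELSE → 20
ticket_id=11: age_days >= 17 AND reopens >= 0 → 40
ticket_id=12: age_days >= 17 AND reopens >= 0 → 40
ticket_id=13: age_days >= 17 AND reopens >= 0 → 40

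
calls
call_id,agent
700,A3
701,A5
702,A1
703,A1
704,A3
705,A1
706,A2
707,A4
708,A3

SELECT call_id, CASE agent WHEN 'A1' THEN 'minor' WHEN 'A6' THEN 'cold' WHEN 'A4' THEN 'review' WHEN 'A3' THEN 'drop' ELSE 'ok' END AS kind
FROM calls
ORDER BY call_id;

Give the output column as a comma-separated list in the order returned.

call_id=700: agent='A3' → drop
call_id=701: ELSE → ok
call_id=702: agent='A1' → minor
call_id=703: agent='A1' → minor
call_id=704: agent='A3' → drop
call_id=705: agent='A1' → minor
call_id=706: ELSE → ok
call_id=707: agent='A4' → review
call_id=708: agent='A3' → drop

drop, ok, minor, minor, drop, minor, ok, review, drop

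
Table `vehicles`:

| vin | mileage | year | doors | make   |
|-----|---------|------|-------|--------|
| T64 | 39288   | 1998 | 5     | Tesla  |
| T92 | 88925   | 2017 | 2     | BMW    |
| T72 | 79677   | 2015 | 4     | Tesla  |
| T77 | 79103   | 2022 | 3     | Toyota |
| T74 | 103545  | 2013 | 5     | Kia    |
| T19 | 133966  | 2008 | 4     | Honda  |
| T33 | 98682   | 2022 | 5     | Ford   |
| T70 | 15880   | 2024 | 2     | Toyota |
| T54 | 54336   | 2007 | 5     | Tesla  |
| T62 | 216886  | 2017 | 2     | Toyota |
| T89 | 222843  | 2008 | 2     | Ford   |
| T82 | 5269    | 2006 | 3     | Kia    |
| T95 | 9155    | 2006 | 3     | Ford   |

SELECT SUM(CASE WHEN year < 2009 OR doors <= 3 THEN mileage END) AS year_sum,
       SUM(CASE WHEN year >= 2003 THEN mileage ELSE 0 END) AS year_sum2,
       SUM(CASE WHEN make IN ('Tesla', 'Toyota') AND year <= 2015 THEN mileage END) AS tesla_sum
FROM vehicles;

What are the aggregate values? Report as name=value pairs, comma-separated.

[year_sum: year < 2009 OR doors <= 3]
vin=T64: ✓ → 39288
vin=T92: ✓ → 88925
vin=T72: ✗
vin=T77: ✓ → 79103
vin=T74: ✗
vin=T19: ✓ → 133966
vin=T33: ✗
vin=T70: ✓ → 15880
vin=T54: ✓ → 54336
vin=T62: ✓ → 216886
vin=T89: ✓ → 222843
vin=T82: ✓ → 5269
vin=T95: ✓ → 9155
year_sum = 39288 + 88925 + 79103 + 133966 + 15880 + 54336 + 216886 + 222843 + 5269 + 9155 = 865651
—
[year_sum2: year >= 2003]
vin=T64: ✗
vin=T92: ✓ → 88925
vin=T72: ✓ → 79677
vin=T77: ✓ → 79103
vin=T74: ✓ → 103545
vin=T19: ✓ → 133966
vin=T33: ✓ → 98682
vin=T70: ✓ → 15880
vin=T54: ✓ → 54336
vin=T62: ✓ → 216886
vin=T89: ✓ → 222843
vin=T82: ✓ → 5269
vin=T95: ✓ → 9155
year_sum2 = 88925 + 79677 + 79103 + 103545 + 133966 + 98682 + 15880 + 54336 + 216886 + 222843 + 5269 + 9155 = 1108267
—
[tesla_sum: make IN ('Tesla', 'Toyota') AND year <= 2015]
vin=T64: ✓ → 39288
vin=T92: ✗
vin=T72: ✓ → 79677
vin=T77: ✗
vin=T74: ✗
vin=T19: ✗
vin=T33: ✗
vin=T70: ✗
vin=T54: ✓ → 54336
vin=T62: ✗
vin=T89: ✗
vin=T82: ✗
vin=T95: ✗
tesla_sum = 39288 + 79677 + 54336 = 173301

year_sum=865651, year_sum2=1108267, tesla_sum=173301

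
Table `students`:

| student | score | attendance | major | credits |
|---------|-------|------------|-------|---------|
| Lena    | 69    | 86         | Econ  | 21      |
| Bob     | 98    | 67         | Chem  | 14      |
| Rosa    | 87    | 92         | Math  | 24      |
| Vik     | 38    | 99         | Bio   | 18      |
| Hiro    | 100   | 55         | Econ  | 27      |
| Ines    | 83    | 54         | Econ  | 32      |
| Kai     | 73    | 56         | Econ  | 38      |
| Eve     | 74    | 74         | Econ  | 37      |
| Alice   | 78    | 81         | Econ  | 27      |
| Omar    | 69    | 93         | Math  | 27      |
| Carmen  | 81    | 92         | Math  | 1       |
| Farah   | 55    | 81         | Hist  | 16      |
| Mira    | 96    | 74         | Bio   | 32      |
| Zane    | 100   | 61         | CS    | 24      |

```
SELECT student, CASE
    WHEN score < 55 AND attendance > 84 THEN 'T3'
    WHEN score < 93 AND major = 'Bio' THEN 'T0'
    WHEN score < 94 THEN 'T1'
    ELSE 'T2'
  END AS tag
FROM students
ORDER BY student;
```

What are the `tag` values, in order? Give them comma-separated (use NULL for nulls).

T1, T2, T1, T1, T1, T2, T1, T1, T1, T2, T1, T1, T3, T2

student=Alice: score < 94 → T1
student=Bob: ELSE → T2
student=Carmen: score < 94 → T1
student=Eve: score < 94 → T1
student=Farah: score < 94 → T1
student=Hiro: ELSE → T2
student=Ines: score < 94 → T1
student=Kai: score < 94 → T1
student=Lena: score < 94 → T1
student=Mira: ELSE → T2
student=Omar: score < 94 → T1
student=Rosa: score < 94 → T1
student=Vik: score < 55 AND attendance > 84 → T3
student=Zane: ELSE → T2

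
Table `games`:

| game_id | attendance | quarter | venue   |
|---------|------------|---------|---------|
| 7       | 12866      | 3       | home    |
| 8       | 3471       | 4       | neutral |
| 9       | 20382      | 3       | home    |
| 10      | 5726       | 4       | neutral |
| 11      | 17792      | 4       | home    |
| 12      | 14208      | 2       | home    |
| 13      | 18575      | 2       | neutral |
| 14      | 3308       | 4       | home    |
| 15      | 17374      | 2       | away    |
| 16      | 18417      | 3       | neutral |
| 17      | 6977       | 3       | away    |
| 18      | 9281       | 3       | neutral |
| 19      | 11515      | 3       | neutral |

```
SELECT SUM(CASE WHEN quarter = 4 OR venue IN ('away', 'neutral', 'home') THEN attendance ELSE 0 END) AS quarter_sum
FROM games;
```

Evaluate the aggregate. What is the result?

159892

game_id=7: ✓ → 12866
game_id=8: ✓ → 3471
game_id=9: ✓ → 20382
game_id=10: ✓ → 5726
game_id=11: ✓ → 17792
game_id=12: ✓ → 14208
game_id=13: ✓ → 18575
game_id=14: ✓ → 3308
game_id=15: ✓ → 17374
game_id=16: ✓ → 18417
game_id=17: ✓ → 6977
game_id=18: ✓ → 9281
game_id=19: ✓ → 11515
quarter_sum = 12866 + 3471 + 20382 + 5726 + 17792 + 14208 + 18575 + 3308 + 17374 + 18417 + 6977 + 9281 + 11515 = 159892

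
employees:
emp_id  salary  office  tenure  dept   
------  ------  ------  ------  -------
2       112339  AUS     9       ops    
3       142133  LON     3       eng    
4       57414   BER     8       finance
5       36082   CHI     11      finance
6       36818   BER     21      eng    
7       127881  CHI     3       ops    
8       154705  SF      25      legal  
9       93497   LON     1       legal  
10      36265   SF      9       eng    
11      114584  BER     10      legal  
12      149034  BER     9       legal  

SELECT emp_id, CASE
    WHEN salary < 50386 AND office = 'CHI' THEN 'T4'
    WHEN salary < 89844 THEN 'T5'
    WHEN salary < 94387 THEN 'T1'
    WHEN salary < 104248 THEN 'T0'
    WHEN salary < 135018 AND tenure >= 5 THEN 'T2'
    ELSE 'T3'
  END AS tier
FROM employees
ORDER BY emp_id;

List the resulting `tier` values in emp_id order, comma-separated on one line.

T2, T3, T5, T4, T5, T3, T3, T1, T5, T2, T3

emp_id=2: salary < 135018 AND tenure >= 5 → T2
emp_id=3: ELSE → T3
emp_id=4: salary < 89844 → T5
emp_id=5: salary < 50386 AND office = 'CHI' → T4
emp_id=6: salary < 89844 → T5
emp_id=7: ELSE → T3
emp_id=8: ELSE → T3
emp_id=9: salary < 94387 → T1
emp_id=10: salary < 89844 → T5
emp_id=11: salary < 135018 AND tenure >= 5 → T2
emp_id=12: ELSE → T3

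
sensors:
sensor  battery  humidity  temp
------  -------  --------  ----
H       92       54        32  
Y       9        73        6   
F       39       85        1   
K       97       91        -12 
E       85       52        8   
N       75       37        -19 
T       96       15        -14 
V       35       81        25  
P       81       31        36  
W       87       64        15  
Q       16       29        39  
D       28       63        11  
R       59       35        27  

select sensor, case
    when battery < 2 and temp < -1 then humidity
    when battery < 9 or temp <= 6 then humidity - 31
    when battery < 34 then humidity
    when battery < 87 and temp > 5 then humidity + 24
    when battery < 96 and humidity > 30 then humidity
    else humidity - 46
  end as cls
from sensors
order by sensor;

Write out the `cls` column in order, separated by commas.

63, 76, 54, 54, 60, 6, 55, 29, 59, -16, 105, 64, 42

sensor=D: battery < 34 → 63
sensor=E: battery < 87 and temp > 5 → 76
sensor=F: battery < 9 or temp <= 6 → 54
sensor=H: battery < 96 and humidity > 30 → 54
sensor=K: battery < 9 or temp <= 6 → 60
sensor=N: battery < 9 or temp <= 6 → 6
sensor=P: battery < 87 and temp > 5 → 55
sensor=Q: battery < 34 → 29
sensor=R: battery < 87 and temp > 5 → 59
sensor=T: battery < 9 or temp <= 6 → -16
sensor=V: battery < 87 and temp > 5 → 105
sensor=W: battery < 96 and humidity > 30 → 64
sensor=Y: battery < 9 or temp <= 6 → 42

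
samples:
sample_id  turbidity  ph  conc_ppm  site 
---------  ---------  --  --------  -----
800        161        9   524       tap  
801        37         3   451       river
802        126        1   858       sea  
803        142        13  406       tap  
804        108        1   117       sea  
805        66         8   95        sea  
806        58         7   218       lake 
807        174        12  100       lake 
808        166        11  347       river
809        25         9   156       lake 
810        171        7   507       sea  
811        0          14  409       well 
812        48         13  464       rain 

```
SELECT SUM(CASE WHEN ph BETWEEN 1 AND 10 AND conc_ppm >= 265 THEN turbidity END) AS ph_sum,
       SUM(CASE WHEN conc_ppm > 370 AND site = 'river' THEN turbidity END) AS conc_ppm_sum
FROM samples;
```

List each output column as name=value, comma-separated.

[ph_sum: ph BETWEEN 1 AND 10 AND conc_ppm >= 265]
sample_id=800: ✓ → 161
sample_id=801: ✓ → 37
sample_id=802: ✓ → 126
sample_id=803: ✗
sample_id=804: ✗
sample_id=805: ✗
sample_id=806: ✗
sample_id=807: ✗
sample_id=808: ✗
sample_id=809: ✗
sample_id=810: ✓ → 171
sample_id=811: ✗
sample_id=812: ✗
ph_sum = 161 + 37 + 126 + 171 = 495
—
[conc_ppm_sum: conc_ppm > 370 AND site = 'river']
sample_id=800: ✗
sample_id=801: ✓ → 37
sample_id=802: ✗
sample_id=803: ✗
sample_id=804: ✗
sample_id=805: ✗
sample_id=806: ✗
sample_id=807: ✗
sample_id=808: ✗
sample_id=809: ✗
sample_id=810: ✗
sample_id=811: ✗
sample_id=812: ✗
conc_ppm_sum = 37

ph_sum=495, conc_ppm_sum=37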